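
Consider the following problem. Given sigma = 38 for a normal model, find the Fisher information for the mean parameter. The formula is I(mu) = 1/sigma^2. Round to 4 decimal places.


The Fisher information for the mean of a normal distribution is I(mu) = 1/sigma^2.
sigma = 38, so sigma^2 = 1444.
I(mu) = 1/1444 = 0.0007

0.0007


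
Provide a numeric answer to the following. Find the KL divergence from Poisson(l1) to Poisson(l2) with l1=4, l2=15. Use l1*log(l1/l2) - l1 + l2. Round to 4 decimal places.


KL divergence for Poisson:
KL = l1*log(l1/l2) - l1 + l2.
l1 = 4, l2 = 15.
log(4/15) = -1.321756.
l1*log(l1/l2) = 4 * -1.321756 = -5.287023.
KL = -5.287023 - 4 + 15 = 5.7130

5.7130


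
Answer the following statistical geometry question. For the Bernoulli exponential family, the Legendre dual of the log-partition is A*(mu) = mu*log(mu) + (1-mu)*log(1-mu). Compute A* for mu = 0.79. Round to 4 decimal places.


Legendre transform for Bernoulli:
A*(mu) = mu*log(mu) + (1-mu)*log(1-mu).
mu = 0.79, 1-mu = 0.21.
mu*log(mu) = 0.79*log(0.79) = -0.186221.
(1-mu)*log(1-mu) = 0.21*log(0.21) = -0.327736.
A* = -0.186221 + -0.327736 = -0.5140

-0.5140


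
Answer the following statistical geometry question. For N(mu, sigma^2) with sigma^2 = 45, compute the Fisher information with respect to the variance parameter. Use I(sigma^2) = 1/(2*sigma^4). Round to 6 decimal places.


Fisher information for variance: I(sigma^2) = 1/(2*sigma^4).
sigma^2 = 45, so sigma^4 = 2025.
I = 1/(2*2025) = 1/4050 = 0.000247

0.000247


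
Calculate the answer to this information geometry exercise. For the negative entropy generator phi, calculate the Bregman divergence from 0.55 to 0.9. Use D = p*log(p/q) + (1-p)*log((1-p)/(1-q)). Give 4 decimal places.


Bregman divergence with negative entropy generator:
D = p*log(p/q) + (1-p)*log((1-p)/(1-q)).
p = 0.55, q = 0.9.
p*log(p/q) = 0.55*log(0.55/0.9) = -0.270862.
(1-p)*log((1-p)/(1-q)) = 0.45*log(0.45/0.1) = 0.676835.
D = -0.270862 + 0.676835 = 0.4060

0.4060


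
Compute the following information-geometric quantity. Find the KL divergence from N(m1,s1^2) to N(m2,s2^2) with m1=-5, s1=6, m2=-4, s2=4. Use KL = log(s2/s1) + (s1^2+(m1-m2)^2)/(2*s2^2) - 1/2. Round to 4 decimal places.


KL divergence between normal distributions:
KL = log(s2/s1) + (s1^2 + (m1-m2)^2)/(2*s2^2) - 1/2.
log(4/6) = -0.405465.
(6^2 + (-5--4)^2)/(2*4^2) = (36 + 1)/32 = 1.15625.
KL = -0.405465 + 1.15625 - 0.5 = 0.2508

0.2508


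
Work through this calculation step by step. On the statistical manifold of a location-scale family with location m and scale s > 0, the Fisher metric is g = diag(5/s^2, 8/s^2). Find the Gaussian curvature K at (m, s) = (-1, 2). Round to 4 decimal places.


The metric has the form g = (A dm^2 + B ds^2)/s^2 with A = 5, B = 8.
Substitute u = sqrt(A/B)*m: g = B*(du^2 + ds^2)/s^2, i.e. B times the
Poincare upper half-plane metric, which has constant Gaussian curvature -1.
Scaling a 2D metric by a constant c divides the Gaussian curvature by c,
so K = -1/B = -1/(8) = -0.1250 everywhere (the point (m, s) = (-1, 2) is irrelevant:
the curvature is constant).
The requested Gaussian curvature is K = -0.1250.

-0.1250


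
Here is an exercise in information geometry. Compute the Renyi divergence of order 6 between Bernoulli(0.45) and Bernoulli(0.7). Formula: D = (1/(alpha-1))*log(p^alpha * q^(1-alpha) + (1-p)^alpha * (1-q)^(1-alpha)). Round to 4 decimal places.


Renyi divergence of order alpha between Bernoulli distributions:
D = (1/(alpha-1))*log(p^alpha * q^(1-alpha) + (1-p)^alpha * (1-q)^(1-alpha)).
alpha = 6, p = 0.45, q = 0.7.
p^alpha * q^(1-alpha) = 0.45^6 * 0.7^-5 = 0.049407.
(1-p)^alpha * (1-q)^(1-alpha) = 0.55^6 * 0.3^-5 = 11.39121.
sum = 0.049407 + 11.39121 = 11.440617.
D = (1/5)*log(11.440617) = 0.4874

0.4874


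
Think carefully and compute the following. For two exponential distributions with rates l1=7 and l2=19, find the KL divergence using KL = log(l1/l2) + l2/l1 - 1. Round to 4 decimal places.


KL divergence for exponential family:
KL = log(l1/l2) + l2/l1 - 1.
log(7/19) = -0.998529.
19/7 = 2.714286.
KL = -0.998529 + 2.714286 - 1 = 0.7158

0.7158


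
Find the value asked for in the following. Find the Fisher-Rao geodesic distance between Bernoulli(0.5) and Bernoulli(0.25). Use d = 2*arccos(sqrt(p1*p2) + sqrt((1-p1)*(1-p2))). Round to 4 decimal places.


Geodesic distance on Bernoulli manifold:
d(p1,p2) = 2*arccos(sqrt(p1*p2) + sqrt((1-p1)*(1-p2))).
sqrt(p1*p2) = sqrt(0.5*0.25) = 0.353553.
sqrt((1-p1)*(1-p2)) = sqrt(0.5*0.75) = 0.612372.
arg = 0.353553 + 0.612372 = 0.965926.
d = 2*arccos(0.965926) = 0.5236

0.5236


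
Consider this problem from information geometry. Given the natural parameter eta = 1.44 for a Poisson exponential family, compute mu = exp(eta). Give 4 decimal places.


Expectation parameter for Poisson exponential family:
mu = exp(eta).
eta = 1.44.
mu = exp(1.44) = 4.2207

4.2207


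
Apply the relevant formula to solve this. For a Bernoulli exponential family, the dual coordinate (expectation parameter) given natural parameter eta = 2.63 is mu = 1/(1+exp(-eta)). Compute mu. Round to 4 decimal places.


Dual coordinate (expectation parameter) for Bernoulli:
mu = 1/(1+exp(-eta)).
eta = 2.63.
exp(-eta) = exp(-2.63) = 0.072078.
mu = 1/(1+0.072078) = 0.9328

0.9328


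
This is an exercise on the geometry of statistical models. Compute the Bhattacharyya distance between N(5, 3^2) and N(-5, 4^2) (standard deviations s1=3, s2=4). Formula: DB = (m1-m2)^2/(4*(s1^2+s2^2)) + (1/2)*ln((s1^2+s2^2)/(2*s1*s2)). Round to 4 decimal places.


Bhattacharyya distance between two Gaussians:
DB = (m1-m2)^2/(4*(s1^2+s2^2)) + (1/2)*ln((s1^2+s2^2)/(2*s1*s2)).
(m1-m2)^2 = (10)^2 = 100.
s1^2+s2^2 = 9 + 16 = 25.
term1 = 100/100 = 1.0.
term2 = 0.5*ln(25/24.0) = 0.020411.
DB = 1.0 + 0.020411 = 1.0204

1.0204


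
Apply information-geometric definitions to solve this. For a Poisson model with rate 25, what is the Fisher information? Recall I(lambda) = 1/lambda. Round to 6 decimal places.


Fisher information for Poisson: I(lambda) = 1/lambda.
lambda = 25.
I(lambda) = 1/25 = 0.040000

0.040000


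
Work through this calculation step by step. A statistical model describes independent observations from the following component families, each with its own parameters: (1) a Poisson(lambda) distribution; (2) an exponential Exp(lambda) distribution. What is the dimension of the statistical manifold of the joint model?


The dimension of a statistical manifold equals the number of free
(independent) real parameters of the model. For a product of independent
blocks the parameter counts add.
- Poisson (lambda): 1.
- exponential (lambda): 1.
Total = 1 + 1 = 2.
Dimension = 2

2


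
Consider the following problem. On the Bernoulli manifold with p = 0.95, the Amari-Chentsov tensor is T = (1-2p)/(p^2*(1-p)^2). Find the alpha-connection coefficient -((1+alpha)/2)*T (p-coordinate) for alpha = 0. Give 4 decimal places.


Skewness (Amari-Chentsov) tensor: T = (1-2p)/(p^2*(1-p)^2).
p = 0.95, 1-2p = -0.9, p^2 = 0.9025, (1-p)^2 = 0.0025.
T = -0.9/(0.9025 * 0.0025) = -398.891967.
In the p-coordinate, Gamma^(alpha) = Gamma^(0) - (alpha/2)*T with Gamma^(0) = (1/2)*g'(p) = -T/2,
so Gamma^(alpha) = -((1+alpha)/2)*T.
alpha = 0, -(1+alpha)/2 = -0.5.
Gamma = -0.5 * -398.891967 = 199.4460

199.4460


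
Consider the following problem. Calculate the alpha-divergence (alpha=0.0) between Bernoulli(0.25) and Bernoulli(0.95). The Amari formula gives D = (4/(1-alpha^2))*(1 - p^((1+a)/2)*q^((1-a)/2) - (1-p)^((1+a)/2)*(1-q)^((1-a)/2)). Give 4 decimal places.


Amari alpha-divergence:
D = (4/(1-alpha^2))*(1 - p^((1+a)/2)*q^((1-a)/2) - (1-p)^((1+a)/2)*(1-q)^((1-a)/2)).
alpha = 0.0, p = 0.25, q = 0.95.
e1 = (1+alpha)/2 = 0.5, e2 = (1-alpha)/2 = 0.5.
t1 = p^e1 * q^e2 = 0.25^0.5 * 0.95^0.5 = 0.48734.
t2 = (1-p)^e1 * (1-q)^e2 = 0.75^0.5 * 0.05^0.5 = 0.193649.
4/(1-alpha^2) = 4.0.
D = 4.0*(1 - 0.48734 - 0.193649) = 1.2760

1.2760


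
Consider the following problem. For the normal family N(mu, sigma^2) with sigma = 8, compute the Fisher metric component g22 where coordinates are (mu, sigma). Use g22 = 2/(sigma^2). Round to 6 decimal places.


For the 2-parameter normal family, the Fisher metric has:
  g11 = 1/sigma^2, g22 = 2/sigma^2.
sigma = 8, sigma^2 = 64.
g22 = 0.031250

0.031250


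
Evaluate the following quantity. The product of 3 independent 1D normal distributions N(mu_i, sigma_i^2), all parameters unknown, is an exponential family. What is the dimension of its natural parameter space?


Exponential family dimension calculation:
Each univariate normal has two natural parameters (mu/sigma^2 and -1/(2 sigma^2)).
With 3 independent components, dim = 2 * 3 = 6.

6


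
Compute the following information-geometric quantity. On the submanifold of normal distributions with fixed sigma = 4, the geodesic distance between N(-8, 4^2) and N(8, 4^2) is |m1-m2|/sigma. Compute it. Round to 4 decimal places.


On the fixed-variance normal subfamily, geodesic distance = |m1-m2|/sigma.
|-8 - 8| = 16.
sigma = 4.
d = 16/4 = 4.0000

4.0000


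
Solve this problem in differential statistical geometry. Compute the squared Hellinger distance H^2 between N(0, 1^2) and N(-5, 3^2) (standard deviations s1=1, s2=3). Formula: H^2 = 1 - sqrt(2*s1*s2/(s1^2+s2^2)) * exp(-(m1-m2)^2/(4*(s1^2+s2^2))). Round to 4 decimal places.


Squared Hellinger distance for Gaussians:
H^2 = 1 - sqrt(2*s1*s2/(s1^2+s2^2)) * exp(-(m1-m2)^2/(4*(s1^2+s2^2))).
s1^2 = 1, s2^2 = 9, s1^2+s2^2 = 10.
sqrt(2*1*3/(10)) = 0.774597.
(m1-m2)^2 = (5)^2 = 25.
exp(-25/(4*10)) = exp(-0.625) = 0.535261.
H^2 = 1 - 0.774597*0.535261 = 0.5854

0.5854


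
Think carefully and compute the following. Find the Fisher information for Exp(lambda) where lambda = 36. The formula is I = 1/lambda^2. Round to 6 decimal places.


Fisher information for exponential: I(lambda) = 1/lambda^2.
lambda = 36, lambda^2 = 1296.
I = 1/1296 = 0.000772

0.000772


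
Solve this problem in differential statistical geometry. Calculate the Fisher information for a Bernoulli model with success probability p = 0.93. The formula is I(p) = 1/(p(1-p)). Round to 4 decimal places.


For Bernoulli(p), Fisher information is I(p) = 1/(p*(1-p)).
p = 0.93, 1-p = 0.07.
p*(1-p) = 0.0651.
I(p) = 1/0.0651 = 15.3610

15.3610


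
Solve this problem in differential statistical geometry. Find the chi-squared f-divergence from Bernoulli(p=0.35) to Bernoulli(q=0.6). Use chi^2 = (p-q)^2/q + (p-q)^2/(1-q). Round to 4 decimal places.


Chi-squared divergence between Bernoulli distributions:
chi^2 = (p-q)^2/q + (p-q)^2/(1-q).
p = 0.35, q = 0.6, p-q = -0.25.
(p-q)^2 = 0.0625.
term1 = 0.0625/0.6 = 0.104167.
term2 = 0.0625/0.4 = 0.15625.
chi^2 = 0.104167 + 0.15625 = 0.2604

0.2604


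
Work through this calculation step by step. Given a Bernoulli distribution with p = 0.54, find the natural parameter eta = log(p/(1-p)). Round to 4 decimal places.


Natural parameter for Bernoulli: eta = log(p/(1-p)).
p = 0.54, 1-p = 0.46.
p/(1-p) = 1.173913.
eta = log(1.173913) = 0.1603

0.1603


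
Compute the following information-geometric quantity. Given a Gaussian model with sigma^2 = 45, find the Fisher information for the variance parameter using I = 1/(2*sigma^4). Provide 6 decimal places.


Fisher information for variance: I(sigma^2) = 1/(2*sigma^4).
sigma^2 = 45, so sigma^4 = 2025.
I = 1/(2*2025) = 1/4050 = 0.000247

0.000247


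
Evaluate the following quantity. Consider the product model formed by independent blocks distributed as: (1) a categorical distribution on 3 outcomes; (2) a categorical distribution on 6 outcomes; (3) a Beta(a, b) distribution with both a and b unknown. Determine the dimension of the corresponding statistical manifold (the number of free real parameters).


The dimension of a statistical manifold equals the number of free
(independent) real parameters of the model. For a product of independent
blocks the parameter counts add.
- categorical on 3 outcomes (probabilities sum to 1): 3-1 = 2.
- categorical on 6 outcomes (probabilities sum to 1): 6-1 = 5.
- Beta (a, b): 2.
Total = 2 + 5 + 2 = 9.
Dimension = 9

9


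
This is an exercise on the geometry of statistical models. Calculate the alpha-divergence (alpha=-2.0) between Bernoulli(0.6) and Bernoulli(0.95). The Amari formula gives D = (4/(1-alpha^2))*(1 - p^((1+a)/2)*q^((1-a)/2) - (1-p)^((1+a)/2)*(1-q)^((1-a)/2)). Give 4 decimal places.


Amari alpha-divergence:
D = (4/(1-alpha^2))*(1 - p^((1+a)/2)*q^((1-a)/2) - (1-p)^((1+a)/2)*(1-q)^((1-a)/2)).
alpha = -2.0, p = 0.6, q = 0.95.
e1 = (1+alpha)/2 = -0.5, e2 = (1-alpha)/2 = 1.5.
t1 = p^e1 * q^e2 = 0.6^-0.5 * 0.95^1.5 = 1.19539.
t2 = (1-p)^e1 * (1-q)^e2 = 0.4^-0.5 * 0.05^1.5 = 0.017678.
4/(1-alpha^2) = -1.333333.
D = -1.333333*(1 - 1.19539 - 0.017678) = 0.2841

0.2841


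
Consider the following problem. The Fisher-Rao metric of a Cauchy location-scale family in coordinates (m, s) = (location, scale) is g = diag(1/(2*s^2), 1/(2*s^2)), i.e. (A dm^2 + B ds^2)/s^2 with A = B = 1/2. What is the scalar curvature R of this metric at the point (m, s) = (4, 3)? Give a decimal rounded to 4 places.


The metric has the form g = (A dm^2 + B ds^2)/s^2 with A = 1/2, B = 1/2.
Substitute u = sqrt(A/B)*m: g = B*(du^2 + ds^2)/s^2, i.e. B times the
Poincare upper half-plane metric, which has constant Gaussian curvature -1.
Scaling a 2D metric by a constant c divides the Gaussian curvature by c,
so K = -1/B = -1/(1/2) = -2.0000 everywhere (the point (m, s) = (4, 3) is irrelevant:
the curvature is constant).
Scalar curvature in dimension 2: R = 2K = -2/(1/2) = -4.0000.

-4.0000


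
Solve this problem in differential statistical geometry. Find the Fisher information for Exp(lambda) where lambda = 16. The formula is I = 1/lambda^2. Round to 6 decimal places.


Fisher information for exponential: I(lambda) = 1/lambda^2.
lambda = 16, lambda^2 = 256.
I = 1/256 = 0.003906

0.003906


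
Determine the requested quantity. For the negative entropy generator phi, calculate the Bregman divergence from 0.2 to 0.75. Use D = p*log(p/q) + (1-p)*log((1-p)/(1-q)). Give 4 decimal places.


Bregman divergence with negative entropy generator:
D = p*log(p/q) + (1-p)*log((1-p)/(1-q)).
p = 0.2, q = 0.75.
p*log(p/q) = 0.2*log(0.2/0.75) = -0.264351.
(1-p)*log((1-p)/(1-q)) = 0.8*log(0.8/0.25) = 0.930521.
D = -0.264351 + 0.930521 = 0.6662

0.6662


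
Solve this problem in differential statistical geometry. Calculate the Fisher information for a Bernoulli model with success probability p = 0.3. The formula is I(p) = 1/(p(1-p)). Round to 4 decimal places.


For Bernoulli(p), Fisher information is I(p) = 1/(p*(1-p)).
p = 0.3, 1-p = 0.7.
p*(1-p) = 0.21.
I(p) = 1/0.21 = 4.7619

4.7619


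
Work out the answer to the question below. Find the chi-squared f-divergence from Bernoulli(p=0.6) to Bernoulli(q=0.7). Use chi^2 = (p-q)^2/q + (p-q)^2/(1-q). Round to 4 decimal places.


Chi-squared divergence between Bernoulli distributions:
chi^2 = (p-q)^2/q + (p-q)^2/(1-q).
p = 0.6, q = 0.7, p-q = -0.1.
(p-q)^2 = 0.01.
term1 = 0.01/0.7 = 0.014286.
term2 = 0.01/0.3 = 0.033333.
chi^2 = 0.014286 + 0.033333 = 0.0476

0.0476


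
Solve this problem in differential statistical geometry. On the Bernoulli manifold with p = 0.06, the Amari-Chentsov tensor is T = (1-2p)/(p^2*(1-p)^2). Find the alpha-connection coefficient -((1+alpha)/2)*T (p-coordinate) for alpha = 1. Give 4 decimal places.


Skewness (Amari-Chentsov) tensor: T = (1-2p)/(p^2*(1-p)^2).
p = 0.06, 1-2p = 0.88, p^2 = 0.0036, (1-p)^2 = 0.8836.
T = 0.88/(0.0036 * 0.8836) = 276.646044.
In the p-coordinate, Gamma^(alpha) = Gamma^(0) - (alpha/2)*T with Gamma^(0) = (1/2)*g'(p) = -T/2,
so Gamma^(alpha) = -((1+alpha)/2)*T.
alpha = 1, -(1+alpha)/2 = -1.0.
Gamma = -1.0 * 276.646044 = -276.6460

-276.6460


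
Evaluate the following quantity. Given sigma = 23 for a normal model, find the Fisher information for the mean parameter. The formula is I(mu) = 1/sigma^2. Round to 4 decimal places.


The Fisher information for the mean of a normal distribution is I(mu) = 1/sigma^2.
sigma = 23, so sigma^2 = 529.
I(mu) = 1/529 = 0.0019

0.0019


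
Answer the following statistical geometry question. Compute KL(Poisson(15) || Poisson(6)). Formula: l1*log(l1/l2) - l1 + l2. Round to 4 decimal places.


KL divergence for Poisson:
KL = l1*log(l1/l2) - l1 + l2.
l1 = 15, l2 = 6.
log(15/6) = 0.916291.
l1*log(l1/l2) = 15 * 0.916291 = 13.744361.
KL = 13.744361 - 15 + 6 = 4.7444

4.7444


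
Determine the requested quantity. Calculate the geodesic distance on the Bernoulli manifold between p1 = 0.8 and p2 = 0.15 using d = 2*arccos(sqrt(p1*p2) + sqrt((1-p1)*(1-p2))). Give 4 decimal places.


Geodesic distance on Bernoulli manifold:
d(p1,p2) = 2*arccos(sqrt(p1*p2) + sqrt((1-p1)*(1-p2))).
sqrt(p1*p2) = sqrt(0.8*0.15) = 0.34641.
sqrt((1-p1)*(1-p2)) = sqrt(0.2*0.85) = 0.412311.
arg = 0.34641 + 0.412311 = 0.758721.
d = 2*arccos(0.758721) = 1.4189

1.4189


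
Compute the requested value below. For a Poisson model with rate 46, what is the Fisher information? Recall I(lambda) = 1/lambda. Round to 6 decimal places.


Fisher information for Poisson: I(lambda) = 1/lambda.
lambda = 46.
I(lambda) = 1/46 = 0.021739

0.021739


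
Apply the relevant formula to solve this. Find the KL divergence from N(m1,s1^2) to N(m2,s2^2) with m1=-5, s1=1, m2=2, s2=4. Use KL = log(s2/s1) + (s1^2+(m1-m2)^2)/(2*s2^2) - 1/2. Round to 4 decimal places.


KL divergence between normal distributions:
KL = log(s2/s1) + (s1^2 + (m1-m2)^2)/(2*s2^2) - 1/2.
log(4/1) = 1.386294.
(1^2 + (-5-2)^2)/(2*4^2) = (1 + 49)/32 = 1.5625.
KL = 1.386294 + 1.5625 - 0.5 = 2.4488

2.4488


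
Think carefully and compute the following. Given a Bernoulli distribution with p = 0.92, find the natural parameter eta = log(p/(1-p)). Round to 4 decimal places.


Natural parameter for Bernoulli: eta = log(p/(1-p)).
p = 0.92, 1-p = 0.08.
p/(1-p) = 11.5.
eta = log(11.5) = 2.4423

2.4423


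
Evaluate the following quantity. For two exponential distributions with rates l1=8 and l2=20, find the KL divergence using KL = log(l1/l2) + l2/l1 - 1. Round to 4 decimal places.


KL divergence for exponential family:
KL = log(l1/l2) + l2/l1 - 1.
log(8/20) = -0.916291.
20/8 = 2.5.
KL = -0.916291 + 2.5 - 1 = 0.5837

0.5837


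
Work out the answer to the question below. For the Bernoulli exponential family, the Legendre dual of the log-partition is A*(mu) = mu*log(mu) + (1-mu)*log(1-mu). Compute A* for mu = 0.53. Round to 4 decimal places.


Legendre transform for Bernoulli:
A*(mu) = mu*log(mu) + (1-mu)*log(1-mu).
mu = 0.53, 1-mu = 0.47.
mu*log(mu) = 0.53*log(0.53) = -0.336485.
(1-mu)*log(1-mu) = 0.47*log(0.47) = -0.354861.
A* = -0.336485 + -0.354861 = -0.6913

-0.6913


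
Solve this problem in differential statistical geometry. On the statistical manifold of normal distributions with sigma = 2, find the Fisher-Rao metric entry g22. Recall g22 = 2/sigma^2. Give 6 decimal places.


For the 2-parameter normal family, the Fisher metric has:
  g11 = 1/sigma^2, g22 = 2/sigma^2.
sigma = 2, sigma^2 = 4.
g22 = 0.500000

0.500000


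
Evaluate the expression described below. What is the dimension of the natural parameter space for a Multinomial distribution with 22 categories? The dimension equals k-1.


Exponential family dimension calculation:
For Multinomial with k=22 categories, dim = k-1 = 21.

21


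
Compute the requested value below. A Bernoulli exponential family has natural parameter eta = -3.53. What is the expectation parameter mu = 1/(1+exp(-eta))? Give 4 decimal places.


Dual coordinate (expectation parameter) for Bernoulli:
mu = 1/(1+exp(-eta)).
eta = -3.53.
exp(-eta) = exp(3.53) = 34.123968.
mu = 1/(1+34.123968) = 0.0285

0.0285


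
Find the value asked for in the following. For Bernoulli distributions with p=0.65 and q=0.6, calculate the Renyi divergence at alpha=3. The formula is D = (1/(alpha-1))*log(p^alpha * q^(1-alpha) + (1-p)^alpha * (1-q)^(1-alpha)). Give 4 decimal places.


Renyi divergence of order alpha between Bernoulli distributions:
D = (1/(alpha-1))*log(p^alpha * q^(1-alpha) + (1-p)^alpha * (1-q)^(1-alpha)).
alpha = 3, p = 0.65, q = 0.6.
p^alpha * q^(1-alpha) = 0.65^3 * 0.6^-2 = 0.762847.
(1-p)^alpha * (1-q)^(1-alpha) = 0.35^3 * 0.4^-2 = 0.267969.
sum = 0.762847 + 0.267969 = 1.030816.
D = (1/2)*log(1.030816) = 0.0152

0.0152


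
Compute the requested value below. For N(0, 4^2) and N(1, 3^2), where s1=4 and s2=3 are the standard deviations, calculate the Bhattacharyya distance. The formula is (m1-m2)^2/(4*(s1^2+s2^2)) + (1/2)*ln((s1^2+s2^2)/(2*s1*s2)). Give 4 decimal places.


Bhattacharyya distance between two Gaussians:
DB = (m1-m2)^2/(4*(s1^2+s2^2)) + (1/2)*ln((s1^2+s2^2)/(2*s1*s2)).
(m1-m2)^2 = (-1)^2 = 1.
s1^2+s2^2 = 16 + 9 = 25.
term1 = 1/100 = 0.01.
term2 = 0.5*ln(25/24.0) = 0.020411.
DB = 0.01 + 0.020411 = 0.0304

0.0304


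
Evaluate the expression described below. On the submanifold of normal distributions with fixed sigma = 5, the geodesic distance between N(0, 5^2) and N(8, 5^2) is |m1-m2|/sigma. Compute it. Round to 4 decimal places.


On the fixed-variance normal subfamily, geodesic distance = |m1-m2|/sigma.
|0 - 8| = 8.
sigma = 5.
d = 8/5 = 1.6000

1.6000


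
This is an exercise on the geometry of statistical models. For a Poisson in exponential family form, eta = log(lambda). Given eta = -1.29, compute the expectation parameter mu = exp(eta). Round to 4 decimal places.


Expectation parameter for Poisson exponential family:
mu = exp(eta).
eta = -1.29.
mu = exp(-1.29) = 0.2753

0.2753


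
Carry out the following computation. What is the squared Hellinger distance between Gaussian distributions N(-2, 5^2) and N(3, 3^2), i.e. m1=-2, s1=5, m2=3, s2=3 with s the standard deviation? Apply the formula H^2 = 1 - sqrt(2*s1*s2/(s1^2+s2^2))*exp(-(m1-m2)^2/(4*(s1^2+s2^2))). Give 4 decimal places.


Squared Hellinger distance for Gaussians:
H^2 = 1 - sqrt(2*s1*s2/(s1^2+s2^2)) * exp(-(m1-m2)^2/(4*(s1^2+s2^2))).
s1^2 = 25, s2^2 = 9, s1^2+s2^2 = 34.
sqrt(2*5*3/(34)) = 0.939336.
(m1-m2)^2 = (-5)^2 = 25.
exp(-25/(4*34)) = exp(-0.183824) = 0.832083.
H^2 = 1 - 0.939336*0.832083 = 0.2184

0.2184


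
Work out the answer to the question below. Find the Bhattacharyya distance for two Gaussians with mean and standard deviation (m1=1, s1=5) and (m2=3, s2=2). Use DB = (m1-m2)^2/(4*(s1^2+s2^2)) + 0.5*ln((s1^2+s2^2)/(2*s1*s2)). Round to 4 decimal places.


Bhattacharyya distance between two Gaussians:
DB = (m1-m2)^2/(4*(s1^2+s2^2)) + (1/2)*ln((s1^2+s2^2)/(2*s1*s2)).
(m1-m2)^2 = (-2)^2 = 4.
s1^2+s2^2 = 25 + 4 = 29.
term1 = 4/116 = 0.034483.
term2 = 0.5*ln(29/20.0) = 0.185782.
DB = 0.034483 + 0.185782 = 0.2203

0.2203


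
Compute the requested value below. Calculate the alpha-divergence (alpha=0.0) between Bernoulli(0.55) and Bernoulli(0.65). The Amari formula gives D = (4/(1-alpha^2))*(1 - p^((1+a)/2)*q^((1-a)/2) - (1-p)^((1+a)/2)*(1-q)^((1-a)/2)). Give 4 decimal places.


Amari alpha-divergence:
D = (4/(1-alpha^2))*(1 - p^((1+a)/2)*q^((1-a)/2) - (1-p)^((1+a)/2)*(1-q)^((1-a)/2)).
alpha = 0.0, p = 0.55, q = 0.65.
e1 = (1+alpha)/2 = 0.5, e2 = (1-alpha)/2 = 0.5.
t1 = p^e1 * q^e2 = 0.55^0.5 * 0.65^0.5 = 0.597913.
t2 = (1-p)^e1 * (1-q)^e2 = 0.45^0.5 * 0.35^0.5 = 0.396863.
4/(1-alpha^2) = 4.0.
D = 4.0*(1 - 0.597913 - 0.396863) = 0.0209

0.0209


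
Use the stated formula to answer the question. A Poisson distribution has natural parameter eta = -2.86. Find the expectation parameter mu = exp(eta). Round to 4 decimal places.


Expectation parameter for Poisson exponential family:
mu = exp(eta).
eta = -2.86.
mu = exp(-2.86) = 0.0573

0.0573


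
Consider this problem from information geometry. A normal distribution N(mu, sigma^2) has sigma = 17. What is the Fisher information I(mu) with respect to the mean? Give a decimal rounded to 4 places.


The Fisher information for the mean of a normal distribution is I(mu) = 1/sigma^2.
sigma = 17, so sigma^2 = 289.
I(mu) = 1/289 = 0.0035

0.0035


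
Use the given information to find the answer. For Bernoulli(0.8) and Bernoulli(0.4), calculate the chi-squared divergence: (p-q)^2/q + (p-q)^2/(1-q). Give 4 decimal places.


Chi-squared divergence between Bernoulli distributions:
chi^2 = (p-q)^2/q + (p-q)^2/(1-q).
p = 0.8, q = 0.4, p-q = 0.4.
(p-q)^2 = 0.16.
term1 = 0.16/0.4 = 0.4.
term2 = 0.16/0.6 = 0.266667.
chi^2 = 0.4 + 0.266667 = 0.6667

0.6667


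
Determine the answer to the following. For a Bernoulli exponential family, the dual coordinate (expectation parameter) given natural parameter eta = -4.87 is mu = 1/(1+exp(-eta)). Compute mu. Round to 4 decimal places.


Dual coordinate (expectation parameter) for Bernoulli:
mu = 1/(1+exp(-eta)).
eta = -4.87.
exp(-eta) = exp(4.87) = 130.320917.
mu = 1/(1+130.320917) = 0.0076

0.0076


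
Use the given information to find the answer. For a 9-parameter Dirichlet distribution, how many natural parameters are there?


Exponential family dimension calculation:
Dirichlet with 9 components has 9 natural parameters.

9


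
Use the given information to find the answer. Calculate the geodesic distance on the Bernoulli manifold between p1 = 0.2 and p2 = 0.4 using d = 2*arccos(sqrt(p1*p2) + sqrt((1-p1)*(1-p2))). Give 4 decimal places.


Geodesic distance on Bernoulli manifold:
d(p1,p2) = 2*arccos(sqrt(p1*p2) + sqrt((1-p1)*(1-p2))).
sqrt(p1*p2) = sqrt(0.2*0.4) = 0.282843.
sqrt((1-p1)*(1-p2)) = sqrt(0.8*0.6) = 0.69282.
arg = 0.282843 + 0.69282 = 0.975663.
d = 2*arccos(0.975663) = 0.4421

0.4421


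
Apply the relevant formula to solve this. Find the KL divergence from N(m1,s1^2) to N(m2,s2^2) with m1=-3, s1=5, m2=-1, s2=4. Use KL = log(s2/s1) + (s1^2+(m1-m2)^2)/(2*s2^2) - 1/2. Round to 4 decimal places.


KL divergence between normal distributions:
KL = log(s2/s1) + (s1^2 + (m1-m2)^2)/(2*s2^2) - 1/2.
log(4/5) = -0.223144.
(5^2 + (-3--1)^2)/(2*4^2) = (25 + 4)/32 = 0.90625.
KL = -0.223144 + 0.90625 - 0.5 = 0.1831

0.1831


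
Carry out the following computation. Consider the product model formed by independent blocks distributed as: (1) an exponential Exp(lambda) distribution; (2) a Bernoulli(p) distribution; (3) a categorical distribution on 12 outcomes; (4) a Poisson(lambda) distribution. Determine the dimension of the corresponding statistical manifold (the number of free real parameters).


The dimension of a statistical manifold equals the number of free
(independent) real parameters of the model. For a product of independent
blocks the parameter counts add.
- exponential (lambda): 1.
- Bernoulli (p): 1.
- categorical on 12 outcomes (probabilities sum to 1): 12-1 = 11.
- Poisson (lambda): 1.
Total = 1 + 1 + 11 + 1 = 14.
Dimension = 14

14


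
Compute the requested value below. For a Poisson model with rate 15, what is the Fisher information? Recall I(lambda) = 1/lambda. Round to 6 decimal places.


Fisher information for Poisson: I(lambda) = 1/lambda.
lambda = 15.
I(lambda) = 1/15 = 0.066667

0.066667


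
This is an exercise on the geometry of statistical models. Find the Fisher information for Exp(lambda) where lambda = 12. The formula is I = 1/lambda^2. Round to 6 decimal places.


Fisher information for exponential: I(lambda) = 1/lambda^2.
lambda = 12, lambda^2 = 144.
I = 1/144 = 0.006944

0.006944


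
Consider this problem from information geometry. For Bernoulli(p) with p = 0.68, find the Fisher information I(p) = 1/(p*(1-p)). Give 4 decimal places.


For Bernoulli(p), Fisher information is I(p) = 1/(p*(1-p)).
p = 0.68, 1-p = 0.32.
p*(1-p) = 0.2176.
I(p) = 1/0.2176 = 4.5956

4.5956


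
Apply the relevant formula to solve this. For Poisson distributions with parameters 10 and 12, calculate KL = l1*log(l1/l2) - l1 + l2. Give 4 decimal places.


KL divergence for Poisson:
KL = l1*log(l1/l2) - l1 + l2.
l1 = 10, l2 = 12.
log(10/12) = -0.182322.
l1*log(l1/l2) = 10 * -0.182322 = -1.823216.
KL = -1.823216 - 10 + 12 = 0.1768

0.1768


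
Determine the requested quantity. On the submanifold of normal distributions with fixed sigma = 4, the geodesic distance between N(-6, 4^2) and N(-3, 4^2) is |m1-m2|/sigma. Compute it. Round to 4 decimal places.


On the fixed-variance normal subfamily, geodesic distance = |m1-m2|/sigma.
|-6 - -3| = 3.
sigma = 4.
d = 3/4 = 0.7500

0.7500


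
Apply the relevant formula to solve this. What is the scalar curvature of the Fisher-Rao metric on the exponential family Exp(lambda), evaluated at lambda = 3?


This family has a single free parameter, so its statistical manifold
is 1-dimensional. The Riemann curvature tensor of any 1-dimensional
Riemannian manifold vanishes identically, so R = 0.

0


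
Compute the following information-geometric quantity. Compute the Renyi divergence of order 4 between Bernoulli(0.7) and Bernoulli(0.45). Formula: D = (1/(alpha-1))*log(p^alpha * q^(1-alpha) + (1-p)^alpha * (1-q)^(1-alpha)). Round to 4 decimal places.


Renyi divergence of order alpha between Bernoulli distributions:
D = (1/(alpha-1))*log(p^alpha * q^(1-alpha) + (1-p)^alpha * (1-q)^(1-alpha)).
alpha = 4, p = 0.7, q = 0.45.
p^alpha * q^(1-alpha) = 0.7^4 * 0.45^-3 = 2.634842.
(1-p)^alpha * (1-q)^(1-alpha) = 0.3^4 * 0.55^-3 = 0.048685.
sum = 2.634842 + 0.048685 = 2.683527.
D = (1/3)*log(2.683527) = 0.3290

0.3290


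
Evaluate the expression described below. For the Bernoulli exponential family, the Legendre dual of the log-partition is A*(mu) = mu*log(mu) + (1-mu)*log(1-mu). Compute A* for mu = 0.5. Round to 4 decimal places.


Legendre transform for Bernoulli:
A*(mu) = mu*log(mu) + (1-mu)*log(1-mu).
mu = 0.5, 1-mu = 0.5.
mu*log(mu) = 0.5*log(0.5) = -0.346574.
(1-mu)*log(1-mu) = 0.5*log(0.5) = -0.346574.
A* = -0.346574 + -0.346574 = -0.6931

-0.6931


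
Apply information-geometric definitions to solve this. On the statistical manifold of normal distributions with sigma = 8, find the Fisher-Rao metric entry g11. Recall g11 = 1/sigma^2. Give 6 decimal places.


For the 2-parameter normal family, the Fisher metric has:
  g11 = 1/sigma^2, g22 = 2/sigma^2.
sigma = 8, sigma^2 = 64.
g11 = 0.015625

0.015625


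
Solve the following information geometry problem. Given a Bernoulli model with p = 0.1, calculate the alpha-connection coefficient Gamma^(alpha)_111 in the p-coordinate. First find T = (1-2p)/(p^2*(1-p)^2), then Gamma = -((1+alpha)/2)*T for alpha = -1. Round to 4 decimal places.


Skewness (Amari-Chentsov) tensor: T = (1-2p)/(p^2*(1-p)^2).
p = 0.1, 1-2p = 0.8, p^2 = 0.01, (1-p)^2 = 0.81.
T = 0.8/(0.01 * 0.81) = 98.765432.
In the p-coordinate, Gamma^(alpha) = Gamma^(0) - (alpha/2)*T with Gamma^(0) = (1/2)*g'(p) = -T/2,
so Gamma^(alpha) = -((1+alpha)/2)*T.
alpha = -1, -(1+alpha)/2 = 0.0.
Gamma = 0.0 * 98.765432 = 0.0000

0.0000


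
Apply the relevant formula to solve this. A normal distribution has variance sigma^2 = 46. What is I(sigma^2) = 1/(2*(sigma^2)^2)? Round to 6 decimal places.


Fisher information for variance: I(sigma^2) = 1/(2*sigma^4).
sigma^2 = 46, so sigma^4 = 2116.
I = 1/(2*2116) = 1/4232 = 0.000236

0.000236


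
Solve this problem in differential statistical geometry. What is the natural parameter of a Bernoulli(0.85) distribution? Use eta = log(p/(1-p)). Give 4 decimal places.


Natural parameter for Bernoulli: eta = log(p/(1-p)).
p = 0.85, 1-p = 0.15.
p/(1-p) = 5.666667.
eta = log(5.666667) = 1.7346

1.7346


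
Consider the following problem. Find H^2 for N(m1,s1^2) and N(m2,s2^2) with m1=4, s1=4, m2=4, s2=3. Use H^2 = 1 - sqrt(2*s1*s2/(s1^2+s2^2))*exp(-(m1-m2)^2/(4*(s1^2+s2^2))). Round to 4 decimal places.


Squared Hellinger distance for Gaussians:
H^2 = 1 - sqrt(2*s1*s2/(s1^2+s2^2)) * exp(-(m1-m2)^2/(4*(s1^2+s2^2))).
s1^2 = 16, s2^2 = 9, s1^2+s2^2 = 25.
sqrt(2*4*3/(25)) = 0.979796.
(m1-m2)^2 = (0)^2 = 0.
exp(-0/(4*25)) = exp(0.0) = 1.0.
H^2 = 1 - 0.979796*1.0 = 0.0202

0.0202


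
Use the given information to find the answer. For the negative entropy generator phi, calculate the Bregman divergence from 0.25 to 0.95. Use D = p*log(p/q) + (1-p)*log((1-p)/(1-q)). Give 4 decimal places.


Bregman divergence with negative entropy generator:
D = p*log(p/q) + (1-p)*log((1-p)/(1-q)).
p = 0.25, q = 0.95.
p*log(p/q) = 0.25*log(0.25/0.95) = -0.33375.
(1-p)*log((1-p)/(1-q)) = 0.75*log(0.75/0.05) = 2.031038.
D = -0.33375 + 2.031038 = 1.6973

1.6973


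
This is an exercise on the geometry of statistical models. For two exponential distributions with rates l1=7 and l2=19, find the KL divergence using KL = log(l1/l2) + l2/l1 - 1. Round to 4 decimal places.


KL divergence for exponential family:
KL = log(l1/l2) + l2/l1 - 1.
log(7/19) = -0.998529.
19/7 = 2.714286.
KL = -0.998529 + 2.714286 - 1 = 0.7158

0.7158


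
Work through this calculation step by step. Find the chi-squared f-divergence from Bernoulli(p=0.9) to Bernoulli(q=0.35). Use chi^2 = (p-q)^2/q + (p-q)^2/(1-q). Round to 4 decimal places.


Chi-squared divergence between Bernoulli distributions:
chi^2 = (p-q)^2/q + (p-q)^2/(1-q).
p = 0.9, q = 0.35, p-q = 0.55.
(p-q)^2 = 0.3025.
term1 = 0.3025/0.35 = 0.864286.
term2 = 0.3025/0.65 = 0.465385.
chi^2 = 0.864286 + 0.465385 = 1.3297

1.3297


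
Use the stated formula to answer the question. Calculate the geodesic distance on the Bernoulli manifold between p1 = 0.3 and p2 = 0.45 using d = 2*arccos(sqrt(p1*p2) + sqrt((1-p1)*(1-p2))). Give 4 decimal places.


Geodesic distance on Bernoulli manifold:
d(p1,p2) = 2*arccos(sqrt(p1*p2) + sqrt((1-p1)*(1-p2))).
sqrt(p1*p2) = sqrt(0.3*0.45) = 0.367423.
sqrt((1-p1)*(1-p2)) = sqrt(0.7*0.55) = 0.620484.
arg = 0.367423 + 0.620484 = 0.987907.
d = 2*arccos(0.987907) = 0.3113

0.3113


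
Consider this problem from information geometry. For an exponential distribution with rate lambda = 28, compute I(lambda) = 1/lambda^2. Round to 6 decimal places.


Fisher information for exponential: I(lambda) = 1/lambda^2.
lambda = 28, lambda^2 = 784.
I = 1/784 = 0.001276

0.001276


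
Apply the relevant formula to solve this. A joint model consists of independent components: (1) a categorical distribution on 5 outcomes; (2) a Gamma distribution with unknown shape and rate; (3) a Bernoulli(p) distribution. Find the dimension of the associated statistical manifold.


The dimension of a statistical manifold equals the number of free
(independent) real parameters of the model. For a product of independent
blocks the parameter counts add.
- categorical on 5 outcomes (probabilities sum to 1): 5-1 = 4.
- Gamma (shape, rate): 2.
- Bernoulli (p): 1.
Total = 4 + 2 + 1 = 7.
Dimension = 7

7


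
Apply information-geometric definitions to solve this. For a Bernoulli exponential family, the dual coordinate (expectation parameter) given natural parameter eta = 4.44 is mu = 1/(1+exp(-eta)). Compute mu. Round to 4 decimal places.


Dual coordinate (expectation parameter) for Bernoulli:
mu = 1/(1+exp(-eta)).
eta = 4.44.
exp(-eta) = exp(-4.44) = 0.011796.
mu = 1/(1+0.011796) = 0.9883

0.9883


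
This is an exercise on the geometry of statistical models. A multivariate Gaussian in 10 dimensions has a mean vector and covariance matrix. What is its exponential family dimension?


Exponential family dimension calculation:
For 10-dim MVN: mean has 10 params, covariance has 10*11/2 = 55 unique entries.
Total dim = 10 + 55 = 65.

65


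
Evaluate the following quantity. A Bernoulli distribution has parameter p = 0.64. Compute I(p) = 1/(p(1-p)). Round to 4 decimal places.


For Bernoulli(p), Fisher information is I(p) = 1/(p*(1-p)).
p = 0.64, 1-p = 0.36.
p*(1-p) = 0.2304.
I(p) = 1/0.2304 = 4.3403

4.3403


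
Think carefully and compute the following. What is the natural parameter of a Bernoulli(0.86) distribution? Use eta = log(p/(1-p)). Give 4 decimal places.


Natural parameter for Bernoulli: eta = log(p/(1-p)).
p = 0.86, 1-p = 0.14.
p/(1-p) = 6.142857.
eta = log(6.142857) = 1.8153

1.8153


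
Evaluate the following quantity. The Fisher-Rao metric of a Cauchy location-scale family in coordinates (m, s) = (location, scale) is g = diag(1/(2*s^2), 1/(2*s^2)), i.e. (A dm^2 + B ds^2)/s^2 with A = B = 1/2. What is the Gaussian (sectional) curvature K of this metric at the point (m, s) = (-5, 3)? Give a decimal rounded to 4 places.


The metric has the form g = (A dm^2 + B ds^2)/s^2 with A = 1/2, B = 1/2.
Substitute u = sqrt(A/B)*m: g = B*(du^2 + ds^2)/s^2, i.e. B times the
Poincare upper half-plane metric, which has constant Gaussian curvature -1.
Scaling a 2D metric by a constant c divides the Gaussian curvature by c,
so K = -1/B = -1/(1/2) = -2.0000 everywhere (the point (m, s) = (-5, 3) is irrelevant:
the curvature is constant).
The requested Gaussian curvature is K = -2.0000.

-2.0000


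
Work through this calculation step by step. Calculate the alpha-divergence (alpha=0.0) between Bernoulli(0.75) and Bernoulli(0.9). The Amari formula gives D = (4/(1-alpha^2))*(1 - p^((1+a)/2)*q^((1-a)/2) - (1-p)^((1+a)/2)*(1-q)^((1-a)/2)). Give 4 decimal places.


Amari alpha-divergence:
D = (4/(1-alpha^2))*(1 - p^((1+a)/2)*q^((1-a)/2) - (1-p)^((1+a)/2)*(1-q)^((1-a)/2)).
alpha = 0.0, p = 0.75, q = 0.9.
e1 = (1+alpha)/2 = 0.5, e2 = (1-alpha)/2 = 0.5.
t1 = p^e1 * q^e2 = 0.75^0.5 * 0.9^0.5 = 0.821584.
t2 = (1-p)^e1 * (1-q)^e2 = 0.25^0.5 * 0.1^0.5 = 0.158114.
4/(1-alpha^2) = 4.0.
D = 4.0*(1 - 0.821584 - 0.158114) = 0.0812

0.0812


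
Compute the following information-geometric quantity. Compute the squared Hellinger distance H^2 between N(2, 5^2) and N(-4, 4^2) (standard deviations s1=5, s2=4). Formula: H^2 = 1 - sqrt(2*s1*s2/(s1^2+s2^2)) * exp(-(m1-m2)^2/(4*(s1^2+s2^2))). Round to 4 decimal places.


Squared Hellinger distance for Gaussians:
H^2 = 1 - sqrt(2*s1*s2/(s1^2+s2^2)) * exp(-(m1-m2)^2/(4*(s1^2+s2^2))).
s1^2 = 25, s2^2 = 16, s1^2+s2^2 = 41.
sqrt(2*5*4/(41)) = 0.98773.
(m1-m2)^2 = (6)^2 = 36.
exp(-36/(4*41)) = exp(-0.219512) = 0.80291.
H^2 = 1 - 0.98773*0.80291 = 0.2069

0.2069


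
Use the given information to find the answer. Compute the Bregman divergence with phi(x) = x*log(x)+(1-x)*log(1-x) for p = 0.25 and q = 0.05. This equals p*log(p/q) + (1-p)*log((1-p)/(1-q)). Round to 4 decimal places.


Bregman divergence with negative entropy generator:
D = p*log(p/q) + (1-p)*log((1-p)/(1-q)).
p = 0.25, q = 0.05.
p*log(p/q) = 0.25*log(0.25/0.05) = 0.402359.
(1-p)*log((1-p)/(1-q)) = 0.75*log(0.75/0.95) = -0.177292.
D = 0.402359 + -0.177292 = 0.2251

0.2251


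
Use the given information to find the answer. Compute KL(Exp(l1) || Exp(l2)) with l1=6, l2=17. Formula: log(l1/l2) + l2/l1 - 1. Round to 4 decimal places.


KL divergence for exponential family:
KL = log(l1/l2) + l2/l1 - 1.
log(6/17) = -1.041454.
17/6 = 2.833333.
KL = -1.041454 + 2.833333 - 1 = 0.7919

0.7919


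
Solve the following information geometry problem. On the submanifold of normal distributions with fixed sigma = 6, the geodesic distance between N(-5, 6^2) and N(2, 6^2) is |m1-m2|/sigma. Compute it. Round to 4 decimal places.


On the fixed-variance normal subfamily, geodesic distance = |m1-m2|/sigma.
|-5 - 2| = 7.
sigma = 6.
d = 7/6 = 1.1667

1.1667


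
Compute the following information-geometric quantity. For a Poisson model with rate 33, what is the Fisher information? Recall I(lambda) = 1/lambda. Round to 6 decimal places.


Fisher information for Poisson: I(lambda) = 1/lambda.
lambda = 33.
I(lambda) = 1/33 = 0.030303

0.030303


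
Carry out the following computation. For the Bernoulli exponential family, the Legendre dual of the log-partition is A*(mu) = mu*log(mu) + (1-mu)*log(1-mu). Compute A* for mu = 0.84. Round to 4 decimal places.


Legendre transform for Bernoulli:
A*(mu) = mu*log(mu) + (1-mu)*log(1-mu).
mu = 0.84, 1-mu = 0.16.
mu*log(mu) = 0.84*log(0.84) = -0.146457.
(1-mu)*log(1-mu) = 0.16*log(0.16) = -0.293213.
A* = -0.146457 + -0.293213 = -0.4397

-0.4397


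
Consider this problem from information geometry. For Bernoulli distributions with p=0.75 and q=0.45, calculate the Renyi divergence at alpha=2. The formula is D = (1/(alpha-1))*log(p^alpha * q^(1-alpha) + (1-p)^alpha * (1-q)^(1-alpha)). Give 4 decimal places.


Renyi divergence of order alpha between Bernoulli distributions:
D = (1/(alpha-1))*log(p^alpha * q^(1-alpha) + (1-p)^alpha * (1-q)^(1-alpha)).
alpha = 2, p = 0.75, q = 0.45.
p^alpha * q^(1-alpha) = 0.75^2 * 0.45^-1 = 1.25.
(1-p)^alpha * (1-q)^(1-alpha) = 0.25^2 * 0.55^-1 = 0.113636.
sum = 1.25 + 0.113636 = 1.363636.
D = (1/1)*log(1.363636) = 0.3102

0.3102
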